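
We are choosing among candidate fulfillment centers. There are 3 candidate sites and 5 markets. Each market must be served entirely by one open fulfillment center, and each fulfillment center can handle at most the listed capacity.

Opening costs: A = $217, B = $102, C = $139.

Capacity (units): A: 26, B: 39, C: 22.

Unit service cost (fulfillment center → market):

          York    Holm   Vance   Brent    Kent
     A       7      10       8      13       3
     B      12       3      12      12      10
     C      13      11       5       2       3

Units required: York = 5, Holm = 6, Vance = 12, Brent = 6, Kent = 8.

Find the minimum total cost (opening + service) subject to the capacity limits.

Minimum total cost: 471

Open {B, C}: York→B 12·5=60, Holm→B 3·6=18, Vance→C 5·12=60, Brent→C 2·6=12, Kent→B 10·8=80.
Loads: B carries 19/39, C carries 18/22. Service 230; fixed 241; total 471.
Next best feasible plan costs 475.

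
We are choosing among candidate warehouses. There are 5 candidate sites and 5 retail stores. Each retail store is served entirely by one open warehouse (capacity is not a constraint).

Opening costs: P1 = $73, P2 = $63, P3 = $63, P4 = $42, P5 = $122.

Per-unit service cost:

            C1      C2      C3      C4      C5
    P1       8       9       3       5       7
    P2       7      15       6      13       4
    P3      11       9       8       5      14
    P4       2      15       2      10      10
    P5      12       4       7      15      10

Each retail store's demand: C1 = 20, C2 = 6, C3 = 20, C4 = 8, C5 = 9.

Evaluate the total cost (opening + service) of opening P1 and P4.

Total cost: 352

Each retail store is assigned to its cheapest site among the open ones.
{P1, P4}: C1→P4 2·20=40, C2→P1 9·6=54, C3→P4 2·20=40, C4→P1 5·8=40, C5→P1 7·9=63. Service 237; fixed 115; total 352.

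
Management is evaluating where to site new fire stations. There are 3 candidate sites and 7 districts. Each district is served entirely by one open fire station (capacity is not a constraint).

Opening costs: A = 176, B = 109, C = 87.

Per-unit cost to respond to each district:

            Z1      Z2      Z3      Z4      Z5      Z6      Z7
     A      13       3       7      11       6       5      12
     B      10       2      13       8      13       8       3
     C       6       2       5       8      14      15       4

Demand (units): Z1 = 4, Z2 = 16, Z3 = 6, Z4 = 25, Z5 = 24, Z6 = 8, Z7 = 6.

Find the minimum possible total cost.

For any fixed open set, each district goes to its cheapest open site; total = fixed + service.
{A, C}: Z1→C 6·4=24, Z2→C 2·16=32, Z3→C 5·6=30, Z4→C 8·25=200, Z5→A 6·24=144, Z6→A 5·8=40, Z7→C 4·6=24. Service 494; fixed 263; total 757.
{A, B}: service 516 + fixed 285 = 801
{A}: Z1→A 13·4=52, Z2→A 3·16=48, Z3→A 7·6=42, Z4→A 11·25=275, Z5→A 6·24=144, Z6→A 5·8=40, Z7→A 12·6=72. Service 673; fixed 176; total 849.
{A, B, C}: service 488 + fixed 372 = 860
No other subset beats 757.

Minimum total cost: 757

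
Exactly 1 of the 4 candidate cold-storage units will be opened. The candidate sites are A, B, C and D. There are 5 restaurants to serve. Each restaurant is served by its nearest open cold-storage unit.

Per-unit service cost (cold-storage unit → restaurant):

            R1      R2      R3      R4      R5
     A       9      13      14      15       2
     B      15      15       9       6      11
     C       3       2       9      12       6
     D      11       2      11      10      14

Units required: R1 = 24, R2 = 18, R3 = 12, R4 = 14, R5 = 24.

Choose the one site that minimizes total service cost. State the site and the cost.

With exactly 1 open, each restaurant uses its cheapest among the chosen.
{C}: R1→C 3·24=72, R2→C 2·18=36, R3→C 9·12=108, R4→C 12·14=168, R5→C 6·24=144. Service cost 528.
{A}: service cost 876
{D}: service cost 908
Among all 4 size-1 choices, {C} is lowest.

Choose C only; total service cost 528.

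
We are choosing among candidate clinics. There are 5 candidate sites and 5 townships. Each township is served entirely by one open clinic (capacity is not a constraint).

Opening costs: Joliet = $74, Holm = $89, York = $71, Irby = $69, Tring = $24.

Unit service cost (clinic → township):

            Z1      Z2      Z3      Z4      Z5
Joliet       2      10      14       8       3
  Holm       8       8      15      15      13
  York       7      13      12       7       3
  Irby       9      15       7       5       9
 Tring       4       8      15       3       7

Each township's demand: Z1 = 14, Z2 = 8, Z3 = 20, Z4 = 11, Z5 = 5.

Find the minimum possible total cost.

For any fixed open set, each township goes to its cheapest open site; total = fixed + service.
{Irby, Tring}: Z1→Tring 4·14=56, Z2→Tring 8·8=64, Z3→Irby 7·20=140, Z4→Tring 3·11=33, Z5→Tring 7·5=35. Service 328; fixed 93; total 421.
{Joliet, Irby, Tring}: service 280 + fixed 167 = 447
{Joliet, Irby}: Z1→Joliet 2·14=28, Z2→Joliet 10·8=80, Z3→Irby 7·20=140, Z4→Irby 5·11=55, Z5→Joliet 3·5=15. Service 318; fixed 143; total 461.
{Joliet, Holm, York, Irby, Tring}: Z1→Joliet 2·14=28, Z2→Holm 8·8=64, Z3→Irby 7·20=140, Z4→Tring 3·11=33, Z5→Joliet 3·5=15. Service 280; fixed 327; total 607.
No other subset beats 421.

Minimum total cost: 421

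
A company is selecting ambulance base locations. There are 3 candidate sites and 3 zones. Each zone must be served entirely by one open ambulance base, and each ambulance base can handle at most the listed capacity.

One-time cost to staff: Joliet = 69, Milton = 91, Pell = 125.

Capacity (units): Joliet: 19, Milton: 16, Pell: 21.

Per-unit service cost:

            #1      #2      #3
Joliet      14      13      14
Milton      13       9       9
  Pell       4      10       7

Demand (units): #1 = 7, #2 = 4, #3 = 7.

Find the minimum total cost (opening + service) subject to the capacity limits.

Open {Pell}: #1→Pell 4·7=28, #2→Pell 10·4=40, #3→Pell 7·7=49.
Loads: Pell carries 18/21. Service 117; fixed 125; total 242.
Next best feasible plan costs 311.

Minimum total cost: 242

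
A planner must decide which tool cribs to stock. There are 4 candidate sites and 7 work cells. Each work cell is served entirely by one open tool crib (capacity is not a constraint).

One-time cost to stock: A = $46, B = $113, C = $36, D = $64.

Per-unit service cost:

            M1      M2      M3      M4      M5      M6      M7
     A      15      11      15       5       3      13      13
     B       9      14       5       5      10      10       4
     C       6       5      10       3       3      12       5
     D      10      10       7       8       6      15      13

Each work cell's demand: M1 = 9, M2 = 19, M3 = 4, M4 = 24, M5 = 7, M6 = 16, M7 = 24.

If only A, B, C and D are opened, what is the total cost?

Total cost: 777

Each work cell is assigned to its cheapest site among the open ones.
{A, B, C, D}: M1→C 6·9=54, M2→C 5·19=95, M3→B 5·4=20, M4→C 3·24=72, M5→A 3·7=21, M6→B 10·16=160, M7→B 4·24=96. Service 518; fixed 259; total 777.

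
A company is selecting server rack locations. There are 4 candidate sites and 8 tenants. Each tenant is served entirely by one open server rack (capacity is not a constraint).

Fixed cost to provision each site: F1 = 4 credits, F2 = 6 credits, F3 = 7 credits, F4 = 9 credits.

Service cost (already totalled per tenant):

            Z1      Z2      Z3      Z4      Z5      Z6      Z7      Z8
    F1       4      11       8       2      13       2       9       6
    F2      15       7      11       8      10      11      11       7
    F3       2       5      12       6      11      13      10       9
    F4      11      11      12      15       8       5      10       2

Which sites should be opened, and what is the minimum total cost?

Open F1 and F3; minimum total cost 56.

For any fixed open set, each tenant goes to its cheapest open site; total = fixed + service.
{F1, F3}: Z1→F3 2, Z2→F3 5, Z3→F1 8, Z4→F1 2, Z5→F3 11, Z6→F1 2, Z7→F1 9, Z8→F1 6. Service 45; fixed 11; total 56.
{F1, F2}: service 48 + fixed 10 = 58
{F1, F3, F4}: service 38 + fixed 20 = 58
{F1, F2, F3, F4}: service 38 + fixed 26 = 64
(All 15 nonempty subsets were checked; F1 and F3 is lowest.)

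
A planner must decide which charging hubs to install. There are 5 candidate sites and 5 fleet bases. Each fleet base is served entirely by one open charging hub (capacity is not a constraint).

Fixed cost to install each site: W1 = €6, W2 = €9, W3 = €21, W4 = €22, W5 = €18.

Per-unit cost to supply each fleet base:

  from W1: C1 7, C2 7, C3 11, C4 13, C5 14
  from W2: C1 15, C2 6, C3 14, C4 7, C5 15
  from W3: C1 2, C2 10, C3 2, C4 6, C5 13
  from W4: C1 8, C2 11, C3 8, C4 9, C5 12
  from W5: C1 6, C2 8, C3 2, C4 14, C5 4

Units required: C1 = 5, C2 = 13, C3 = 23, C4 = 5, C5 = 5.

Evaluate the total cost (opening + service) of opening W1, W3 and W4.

Total cost: 286

Each fleet base is assigned to its cheapest site among the open ones.
{W1, W3, W4}: C1→W3 2·5=10, C2→W1 7·13=91, C3→W3 2·23=46, C4→W3 6·5=30, C5→W4 12·5=60. Service 237; fixed 49; total 286.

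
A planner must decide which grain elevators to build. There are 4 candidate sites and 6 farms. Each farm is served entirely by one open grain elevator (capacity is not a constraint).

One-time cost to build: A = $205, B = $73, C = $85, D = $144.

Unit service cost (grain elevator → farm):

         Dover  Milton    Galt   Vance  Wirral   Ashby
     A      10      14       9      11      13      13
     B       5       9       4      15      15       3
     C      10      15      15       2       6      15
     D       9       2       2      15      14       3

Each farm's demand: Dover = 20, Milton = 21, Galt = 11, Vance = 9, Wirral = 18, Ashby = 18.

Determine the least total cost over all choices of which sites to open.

For any fixed open set, each farm goes to its cheapest open site; total = fixed + service.
{B, C, D}: Dover→B 5·20=100, Milton→D 2·21=42, Galt→D 2·11=22, Vance→C 2·9=18, Wirral→C 6·18=108, Ashby→B 3·18=54. Service 344; fixed 302; total 646.
{C, D}: service 424 + fixed 229 = 653
{B, C}: service 513 + fixed 158 = 671
{A, B, C, D}: service 344 + fixed 507 = 851
No other subset beats 646.

Minimum total cost: 646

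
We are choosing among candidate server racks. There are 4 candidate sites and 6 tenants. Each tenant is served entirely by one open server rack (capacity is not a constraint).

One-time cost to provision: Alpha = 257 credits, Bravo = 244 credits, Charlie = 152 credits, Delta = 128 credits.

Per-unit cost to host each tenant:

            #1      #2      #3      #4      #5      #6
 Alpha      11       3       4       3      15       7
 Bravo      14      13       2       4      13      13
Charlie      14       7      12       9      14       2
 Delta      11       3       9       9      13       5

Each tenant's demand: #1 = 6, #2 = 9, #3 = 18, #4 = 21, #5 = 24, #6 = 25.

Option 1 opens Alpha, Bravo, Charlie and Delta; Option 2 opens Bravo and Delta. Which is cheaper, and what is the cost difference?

Option 2 is cheaper by 313.

Option 1: {Alpha, Bravo, Charlie, Delta}: #1→Alpha 11·6=66, #2→Alpha 3·9=27, #3→Bravo 2·18=36, #4→Alpha 3·21=63, #5→Bravo 13·24=312, #6→Charlie 2·25=50. Service 554; fixed 781; total 1335.
Option 2: {Bravo, Delta}: #1→Delta 11·6=66, #2→Delta 3·9=27, #3→Bravo 2·18=36, #4→Bravo 4·21=84, #5→Bravo 13·24=312, #6→Delta 5·25=125. Service 650; fixed 372; total 1022.
Difference: |1335 − 1022| = 313.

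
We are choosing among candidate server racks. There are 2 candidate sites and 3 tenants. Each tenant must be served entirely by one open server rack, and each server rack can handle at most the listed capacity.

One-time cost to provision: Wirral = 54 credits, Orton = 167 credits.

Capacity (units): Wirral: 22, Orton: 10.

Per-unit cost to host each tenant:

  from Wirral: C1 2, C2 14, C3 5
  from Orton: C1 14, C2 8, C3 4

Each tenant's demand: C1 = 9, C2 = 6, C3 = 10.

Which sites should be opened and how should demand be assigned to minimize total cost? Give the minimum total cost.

Open {Wirral, Orton}: C1→Wirral 2·9=18, C2→Orton 8·6=48, C3→Wirral 5·10=50.
Loads: Wirral carries 19/22, Orton carries 6/10. Service 116; fixed 221; total 337.
Next best feasible plan costs 363.

Minimum total cost: 337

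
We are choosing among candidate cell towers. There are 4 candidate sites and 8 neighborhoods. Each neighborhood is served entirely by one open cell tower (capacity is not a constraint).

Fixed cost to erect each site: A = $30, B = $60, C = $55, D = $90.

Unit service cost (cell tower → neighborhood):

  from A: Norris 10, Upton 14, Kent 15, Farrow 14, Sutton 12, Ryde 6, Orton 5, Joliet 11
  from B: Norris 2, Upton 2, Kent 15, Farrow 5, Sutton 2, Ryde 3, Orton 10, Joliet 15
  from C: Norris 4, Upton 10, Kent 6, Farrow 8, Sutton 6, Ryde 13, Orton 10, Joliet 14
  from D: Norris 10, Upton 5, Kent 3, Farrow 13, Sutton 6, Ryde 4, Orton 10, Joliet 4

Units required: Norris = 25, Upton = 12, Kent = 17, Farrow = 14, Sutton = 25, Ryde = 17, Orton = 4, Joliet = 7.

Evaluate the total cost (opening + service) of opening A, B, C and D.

Total cost: 579

Each neighborhood is assigned to its cheapest site among the open ones.
{A, B, C, D}: Norris→B 2·25=50, Upton→B 2·12=24, Kent→D 3·17=51, Farrow→B 5·14=70, Sutton→B 2·25=50, Ryde→B 3·17=51, Orton→A 5·4=20, Joliet→D 4·7=28. Service 344; fixed 235; total 579.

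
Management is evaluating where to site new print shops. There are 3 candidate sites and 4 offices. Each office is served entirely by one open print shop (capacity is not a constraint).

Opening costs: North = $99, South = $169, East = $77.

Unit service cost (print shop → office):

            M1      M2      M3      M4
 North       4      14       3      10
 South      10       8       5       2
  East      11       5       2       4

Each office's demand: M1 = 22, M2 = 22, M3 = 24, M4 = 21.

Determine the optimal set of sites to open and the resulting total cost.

Open North and East; minimum total cost 506.

For any fixed open set, each office goes to its cheapest open site; total = fixed + service.
{North, East}: M1→North 4·22=88, M2→East 5·22=110, M3→East 2·24=48, M4→East 4·21=84. Service 330; fixed 176; total 506.
{East}: M1→East 11·22=242, M2→East 5·22=110, M3→East 2·24=48, M4→East 4·21=84. Service 484; fixed 77; total 561.
{North, South, East}: service 288 + fixed 345 = 633
No other subset beats 506.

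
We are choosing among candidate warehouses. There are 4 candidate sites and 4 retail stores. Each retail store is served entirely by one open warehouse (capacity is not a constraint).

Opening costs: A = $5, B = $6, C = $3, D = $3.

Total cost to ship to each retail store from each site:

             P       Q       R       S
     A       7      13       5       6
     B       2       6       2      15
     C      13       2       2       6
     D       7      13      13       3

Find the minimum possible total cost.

Minimum total cost: 20

For any fixed open set, each retail store goes to its cheapest open site; total = fixed + service.
{C, D}: P→D 7, Q→C 2, R→C 2, S→D 3. Service 14; fixed 6; total 20.
{B, C}: service 12 + fixed 9 = 21
{B, C, D}: service 9 + fixed 12 = 21
{A, B, C, D}: service 9 + fixed 17 = 26
(All 15 nonempty subsets were checked; C and D is lowest.)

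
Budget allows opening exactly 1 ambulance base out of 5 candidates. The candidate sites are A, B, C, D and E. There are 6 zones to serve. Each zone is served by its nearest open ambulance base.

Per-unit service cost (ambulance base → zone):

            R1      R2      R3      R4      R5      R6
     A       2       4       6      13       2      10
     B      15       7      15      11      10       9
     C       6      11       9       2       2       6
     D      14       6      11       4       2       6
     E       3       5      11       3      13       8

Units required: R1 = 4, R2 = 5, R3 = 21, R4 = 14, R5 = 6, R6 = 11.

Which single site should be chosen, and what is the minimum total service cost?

Choose C only; total service cost 374.

With exactly 1 open, each zone uses its cheapest among the chosen.
{C}: R1→C 6·4=24, R2→C 11·5=55, R3→C 9·21=189, R4→C 2·14=28, R5→C 2·6=12, R6→C 6·11=66. Service cost 374.
{D}: service cost 451
{A}: service cost 458
Among all 5 size-1 choices, {C} is lowest.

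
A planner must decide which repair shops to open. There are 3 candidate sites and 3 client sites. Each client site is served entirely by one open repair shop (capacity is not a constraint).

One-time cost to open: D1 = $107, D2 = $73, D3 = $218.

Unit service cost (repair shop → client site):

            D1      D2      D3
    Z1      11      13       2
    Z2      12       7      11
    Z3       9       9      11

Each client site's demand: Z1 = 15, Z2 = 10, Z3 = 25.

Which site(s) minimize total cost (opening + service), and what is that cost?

For any fixed open set, each client site goes to its cheapest open site; total = fixed + service.
{D2}: Z1→D2 13·15=195, Z2→D2 7·10=70, Z3→D2 9·25=225. Service 490; fixed 73; total 563.
{D2, D3}: service 325 + fixed 291 = 616
{D1}: Z1→D1 11·15=165, Z2→D1 12·10=120, Z3→D1 9·25=225. Service 510; fixed 107; total 617.
{D1, D2, D3}: service 325 + fixed 398 = 723
No other subset beats 563.

Open D2 only; minimum total cost 563.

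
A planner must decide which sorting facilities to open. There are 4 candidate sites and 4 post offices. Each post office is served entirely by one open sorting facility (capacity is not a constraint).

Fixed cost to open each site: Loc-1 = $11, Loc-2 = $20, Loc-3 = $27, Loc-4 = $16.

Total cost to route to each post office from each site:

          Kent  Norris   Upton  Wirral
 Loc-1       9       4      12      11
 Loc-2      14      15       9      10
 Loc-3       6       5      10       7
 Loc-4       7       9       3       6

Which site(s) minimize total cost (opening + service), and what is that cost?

Open Loc-4 only; minimum total cost 41.

For any fixed open set, each post office goes to its cheapest open site; total = fixed + service.
{Loc-4}: Kent→Loc-4 7, Norris→Loc-4 9, Upton→Loc-4 3, Wirral→Loc-4 6. Service 25; fixed 16; total 41.
{Loc-1}: Kent→Loc-1 9, Norris→Loc-1 4, Upton→Loc-1 12, Wirral→Loc-1 11. Service 36; fixed 11; total 47.
{Loc-1, Loc-4}: Kent→Loc-4 7, Norris→Loc-1 4, Upton→Loc-4 3, Wirral→Loc-4 6. Service 20; fixed 27; total 47.
{Loc-1, Loc-2, Loc-3, Loc-4}: Kent→Loc-3 6, Norris→Loc-1 4, Upton→Loc-4 3, Wirral→Loc-4 6. Service 19; fixed 74; total 93.
No other subset beats 41.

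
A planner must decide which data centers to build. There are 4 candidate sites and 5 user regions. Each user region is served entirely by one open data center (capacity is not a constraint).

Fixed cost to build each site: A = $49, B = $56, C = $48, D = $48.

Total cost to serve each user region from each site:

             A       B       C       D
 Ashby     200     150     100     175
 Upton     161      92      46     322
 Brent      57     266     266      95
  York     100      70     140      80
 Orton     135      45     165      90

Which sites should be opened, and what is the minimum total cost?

Open A, B and C; minimum total cost 471.

For any fixed open set, each user region goes to its cheapest open site; total = fixed + service.
{A, B, C}: Ashby→C 100, Upton→C 46, Brent→A 57, York→B 70, Orton→B 45. Service 318; fixed 153; total 471.
{C, D}: service 411 + fixed 96 = 507
{B, C, D}: Ashby→C 100, Upton→C 46, Brent→D 95, York→B 70, Orton→B 45. Service 356; fixed 152; total 508.
{A, B, C, D}: Ashby→C 100, Upton→C 46, Brent→A 57, York→B 70, Orton→B 45. Service 318; fixed 201; total 519.
No other subset beats 471.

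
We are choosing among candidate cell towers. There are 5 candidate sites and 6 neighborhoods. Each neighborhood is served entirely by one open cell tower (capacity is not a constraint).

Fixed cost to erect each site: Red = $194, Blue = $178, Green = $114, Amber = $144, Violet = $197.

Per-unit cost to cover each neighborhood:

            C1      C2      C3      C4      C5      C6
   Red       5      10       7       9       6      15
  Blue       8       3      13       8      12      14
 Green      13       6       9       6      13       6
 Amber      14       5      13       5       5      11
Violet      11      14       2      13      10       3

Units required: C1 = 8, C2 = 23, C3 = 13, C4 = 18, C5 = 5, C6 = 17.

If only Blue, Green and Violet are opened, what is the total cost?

Total cost: 857

Each neighborhood is assigned to its cheapest site among the open ones.
{Blue, Green, Violet}: C1→Blue 8·8=64, C2→Blue 3·23=69, C3→Violet 2·13=26, C4→Green 6·18=108, C5→Violet 10·5=50, C6→Violet 3·17=51. Service 368; fixed 489; total 857.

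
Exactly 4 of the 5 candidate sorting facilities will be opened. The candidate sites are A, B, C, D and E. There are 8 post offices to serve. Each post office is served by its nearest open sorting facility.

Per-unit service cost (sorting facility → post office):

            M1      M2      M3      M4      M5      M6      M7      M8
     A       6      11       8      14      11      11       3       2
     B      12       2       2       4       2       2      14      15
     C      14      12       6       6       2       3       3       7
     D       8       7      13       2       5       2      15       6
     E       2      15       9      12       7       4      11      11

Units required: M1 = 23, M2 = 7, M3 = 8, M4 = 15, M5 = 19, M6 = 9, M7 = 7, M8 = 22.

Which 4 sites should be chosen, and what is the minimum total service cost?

With exactly 4 open, each post office uses its cheapest among the chosen.
{A, B, D, E}: M1→E 2·23=46, M2→B 2·7=14, M3→B 2·8=16, M4→D 2·15=30, M5→B 2·19=38, M6→B 2·9=18, M7→A 3·7=21, M8→A 2·22=44. Service cost 227.
{A, B, C, E}: service cost 257
{A, C, D, E}: service cost 294
Among all 5 size-4 choices, {A, B, D, E} is lowest.

Choose A, B, D and E; total service cost 227.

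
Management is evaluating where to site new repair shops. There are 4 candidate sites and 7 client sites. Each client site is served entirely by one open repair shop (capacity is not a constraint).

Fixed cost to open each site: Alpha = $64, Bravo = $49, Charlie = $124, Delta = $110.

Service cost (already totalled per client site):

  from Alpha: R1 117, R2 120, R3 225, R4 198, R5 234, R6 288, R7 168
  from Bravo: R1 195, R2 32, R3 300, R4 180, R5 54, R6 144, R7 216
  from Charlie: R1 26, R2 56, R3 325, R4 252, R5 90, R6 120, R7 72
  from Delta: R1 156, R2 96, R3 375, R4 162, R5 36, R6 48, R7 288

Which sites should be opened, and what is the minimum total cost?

For any fixed open set, each client site goes to its cheapest open site; total = fixed + service.
{Alpha, Charlie, Delta}: R1→Charlie 26, R2→Charlie 56, R3→Alpha 225, R4→Delta 162, R5→Delta 36, R6→Delta 48, R7→Charlie 72. Service 625; fixed 298; total 923.
{Alpha, Bravo, Charlie}: service 709 + fixed 237 = 946
{Alpha, Bravo, Charlie, Delta}: service 601 + fixed 347 = 948
{Bravo}: R1→Bravo 195, R2→Bravo 32, R3→Bravo 300, R4→Bravo 180, R5→Bravo 54, R6→Bravo 144, R7→Bravo 216. Service 1121; fixed 49; total 1170.
No other subset beats 923.

Open Alpha, Charlie and Delta; minimum total cost 923.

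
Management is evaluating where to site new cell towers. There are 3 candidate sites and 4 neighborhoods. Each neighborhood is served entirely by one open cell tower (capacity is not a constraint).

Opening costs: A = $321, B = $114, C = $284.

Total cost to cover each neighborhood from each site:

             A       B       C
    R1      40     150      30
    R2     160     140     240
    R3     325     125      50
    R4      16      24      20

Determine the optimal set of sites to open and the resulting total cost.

Open B only; minimum total cost 553.

For any fixed open set, each neighborhood goes to its cheapest open site; total = fixed + service.
{B}: R1→B 150, R2→B 140, R3→B 125, R4→B 24. Service 439; fixed 114; total 553.
{C}: service 340 + fixed 284 = 624
{B, C}: R1→C 30, R2→B 140, R3→C 50, R4→C 20. Service 240; fixed 398; total 638.
{A, B, C}: R1→C 30, R2→B 140, R3→C 50, R4→A 16. Service 236; fixed 719; total 955.
No other subset beats 553.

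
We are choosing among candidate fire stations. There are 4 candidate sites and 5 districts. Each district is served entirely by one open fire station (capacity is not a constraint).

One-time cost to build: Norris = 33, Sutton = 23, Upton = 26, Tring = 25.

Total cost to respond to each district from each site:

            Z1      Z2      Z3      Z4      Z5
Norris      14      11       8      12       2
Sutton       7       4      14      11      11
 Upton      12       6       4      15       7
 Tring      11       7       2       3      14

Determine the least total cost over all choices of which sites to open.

Minimum total cost: 62

For any fixed open set, each district goes to its cheapest open site; total = fixed + service.
{Tring}: Z1→Tring 11, Z2→Tring 7, Z3→Tring 2, Z4→Tring 3, Z5→Tring 14. Service 37; fixed 25; total 62.
{Sutton}: Z1→Sutton 7, Z2→Sutton 4, Z3→Sutton 14, Z4→Sutton 11, Z5→Sutton 11. Service 47; fixed 23; total 70.
{Upton}: service 44 + fixed 26 = 70
{Norris, Sutton, Upton, Tring}: service 18 + fixed 107 = 125
No other subset beats 62.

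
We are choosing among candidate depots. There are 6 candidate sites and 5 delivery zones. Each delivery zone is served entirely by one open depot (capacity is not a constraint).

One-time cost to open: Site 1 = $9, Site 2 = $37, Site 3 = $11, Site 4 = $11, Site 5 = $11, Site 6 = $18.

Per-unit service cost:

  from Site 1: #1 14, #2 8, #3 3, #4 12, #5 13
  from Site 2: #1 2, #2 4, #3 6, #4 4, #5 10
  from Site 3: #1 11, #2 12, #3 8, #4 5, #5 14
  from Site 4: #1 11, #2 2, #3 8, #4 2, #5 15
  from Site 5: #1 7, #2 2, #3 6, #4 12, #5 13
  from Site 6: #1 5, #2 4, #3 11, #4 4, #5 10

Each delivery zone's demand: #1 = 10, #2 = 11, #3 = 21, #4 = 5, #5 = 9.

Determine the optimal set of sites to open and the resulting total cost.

Open Site 1, Site 2 and Site 4; minimum total cost 262.

For any fixed open set, each delivery zone goes to its cheapest open site; total = fixed + service.
{Site 1, Site 2, Site 4}: #1→Site 2 2·10=20, #2→Site 4 2·11=22, #3→Site 1 3·21=63, #4→Site 4 2·5=10, #5→Site 2 10·9=90. Service 205; fixed 57; total 262.
{Site 1, Site 2, Site 5}: service 215 + fixed 57 = 272
{Site 1, Site 2, Site 3, Site 4}: service 205 + fixed 68 = 273
{Site 1, Site 2, Site 3, Site 4, Site 5, Site 6}: #1→Site 2 2·10=20, #2→Site 4 2·11=22, #3→Site 1 3·21=63, #4→Site 4 2·5=10, #5→Site 2 10·9=90. Service 205; fixed 97; total 302.
No other subset beats 262.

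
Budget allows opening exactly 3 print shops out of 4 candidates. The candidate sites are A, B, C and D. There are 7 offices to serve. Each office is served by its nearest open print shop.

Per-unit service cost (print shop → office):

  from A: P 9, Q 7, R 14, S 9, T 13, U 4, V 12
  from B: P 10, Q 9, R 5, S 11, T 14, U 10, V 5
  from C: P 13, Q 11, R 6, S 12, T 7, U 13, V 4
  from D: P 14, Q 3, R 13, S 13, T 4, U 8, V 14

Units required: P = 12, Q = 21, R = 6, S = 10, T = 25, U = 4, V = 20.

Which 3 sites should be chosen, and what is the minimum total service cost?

Choose A, C and D; total service cost 493.

With exactly 3 open, each office uses its cheapest among the chosen.
{A, C, D}: P→A 9·12=108, Q→D 3·21=63, R→C 6·6=36, S→A 9·10=90, T→D 4·25=100, U→A 4·4=16, V→C 4·20=80. Service cost 493.
{A, B, D}: service cost 507
{B, C, D}: service cost 535
Among all 4 size-3 choices, {A, C, D} is lowest.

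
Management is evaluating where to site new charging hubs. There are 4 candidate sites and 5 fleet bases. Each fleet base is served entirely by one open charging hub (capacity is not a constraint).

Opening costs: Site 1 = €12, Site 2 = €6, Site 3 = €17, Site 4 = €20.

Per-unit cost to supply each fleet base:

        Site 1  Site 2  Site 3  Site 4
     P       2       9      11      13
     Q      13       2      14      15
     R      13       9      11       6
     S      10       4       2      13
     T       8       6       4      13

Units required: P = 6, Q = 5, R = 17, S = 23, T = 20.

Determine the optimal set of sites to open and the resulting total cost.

Open Site 1, Site 2, Site 3 and Site 4; minimum total cost 305.

For any fixed open set, each fleet base goes to its cheapest open site; total = fixed + service.
{Site 1, Site 2, Site 3, Site 4}: P→Site 1 2·6=12, Q→Site 2 2·5=10, R→Site 4 6·17=102, S→Site 3 2·23=46, T→Site 3 4·20=80. Service 250; fixed 55; total 305.
{Site 2, Site 3, Site 4}: service 292 + fixed 43 = 335
{Site 1, Site 2, Site 3}: service 301 + fixed 35 = 336
{Site 2}: service 429 + fixed 6 = 435
(All 15 nonempty subsets were checked; Site 1, Site 2, Site 3 and Site 4 is lowest.)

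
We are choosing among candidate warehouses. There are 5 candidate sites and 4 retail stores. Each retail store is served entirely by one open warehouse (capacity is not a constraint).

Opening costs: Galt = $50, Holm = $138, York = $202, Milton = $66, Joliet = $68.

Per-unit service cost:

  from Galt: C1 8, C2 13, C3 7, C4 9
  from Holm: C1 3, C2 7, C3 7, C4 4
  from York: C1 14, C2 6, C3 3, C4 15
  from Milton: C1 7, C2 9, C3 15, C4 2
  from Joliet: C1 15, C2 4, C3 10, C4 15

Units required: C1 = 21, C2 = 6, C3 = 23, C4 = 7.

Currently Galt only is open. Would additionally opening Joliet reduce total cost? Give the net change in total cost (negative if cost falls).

Current service cost with {Galt}: 470.
Adding Joliet: each retail store re-picks its cheapest; new service cost 416, saving 54.
Extra fixed cost: 68. Net change = 68 − 54 = 14.
(Totals: 520 → 534.)

No — net change +14 (cost rises by 14).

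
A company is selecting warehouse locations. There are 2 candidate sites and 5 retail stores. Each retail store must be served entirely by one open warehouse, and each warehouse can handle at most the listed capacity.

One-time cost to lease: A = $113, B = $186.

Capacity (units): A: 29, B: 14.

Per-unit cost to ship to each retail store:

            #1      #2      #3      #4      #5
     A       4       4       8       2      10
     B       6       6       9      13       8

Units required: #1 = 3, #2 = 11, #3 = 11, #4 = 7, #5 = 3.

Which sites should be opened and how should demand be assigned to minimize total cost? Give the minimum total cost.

Open {A, B}: #1→B 6·3=18, #2→A 4·11=44, #3→A 8·11=88, #4→A 2·7=14, #5→B 8·3=24.
Loads: A carries 29/29, B carries 6/14. Service 188; fixed 299; total 487.
Next best feasible plan costs 492.

Minimum total cost: 487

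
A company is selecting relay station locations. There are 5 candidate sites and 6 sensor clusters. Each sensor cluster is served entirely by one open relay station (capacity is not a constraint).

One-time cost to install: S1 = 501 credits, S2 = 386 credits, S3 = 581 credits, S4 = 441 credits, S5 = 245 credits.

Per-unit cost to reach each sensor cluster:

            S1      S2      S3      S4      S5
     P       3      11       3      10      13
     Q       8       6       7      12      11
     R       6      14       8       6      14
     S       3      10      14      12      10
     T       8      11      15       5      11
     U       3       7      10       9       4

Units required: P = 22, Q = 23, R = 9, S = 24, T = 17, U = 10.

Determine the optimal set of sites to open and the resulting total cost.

For any fixed open set, each sensor cluster goes to its cheapest open site; total = fixed + service.
{S1}: P→S1 3·22=66, Q→S1 8·23=184, R→S1 6·9=54, S→S1 3·24=72, T→S1 8·17=136, U→S1 3·10=30. Service 542; fixed 501; total 1043.
{S1, S5}: P→S1 3·22=66, Q→S1 8·23=184, R→S1 6·9=54, S→S1 3·24=72, T→S1 8·17=136, U→S1 3·10=30. Service 542; fixed 746; total 1288.
{S5}: P→S5 13·22=286, Q→S5 11·23=253, R→S5 14·9=126, S→S5 10·24=240, T→S5 11·17=187, U→S5 4·10=40. Service 1132; fixed 245; total 1377.
{S1, S2, S3, S4, S5}: service 445 + fixed 2154 = 2599
No other subset beats 1043.

Open S1 only; minimum total cost 1043.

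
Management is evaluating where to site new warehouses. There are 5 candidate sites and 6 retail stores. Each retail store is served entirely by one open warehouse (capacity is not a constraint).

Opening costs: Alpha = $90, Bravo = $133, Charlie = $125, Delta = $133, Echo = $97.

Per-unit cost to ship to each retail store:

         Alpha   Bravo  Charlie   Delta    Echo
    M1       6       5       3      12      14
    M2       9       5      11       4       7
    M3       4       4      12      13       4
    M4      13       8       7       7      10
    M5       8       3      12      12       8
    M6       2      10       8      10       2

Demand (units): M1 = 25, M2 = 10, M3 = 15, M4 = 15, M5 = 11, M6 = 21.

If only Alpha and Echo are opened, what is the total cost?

Each retail store is assigned to its cheapest site among the open ones.
{Alpha, Echo}: M1→Alpha 6·25=150, M2→Echo 7·10=70, M3→Alpha 4·15=60, M4→Echo 10·15=150, M5→Alpha 8·11=88, M6→Alpha 2·21=42. Service 560; fixed 187; total 747.

Total cost: 747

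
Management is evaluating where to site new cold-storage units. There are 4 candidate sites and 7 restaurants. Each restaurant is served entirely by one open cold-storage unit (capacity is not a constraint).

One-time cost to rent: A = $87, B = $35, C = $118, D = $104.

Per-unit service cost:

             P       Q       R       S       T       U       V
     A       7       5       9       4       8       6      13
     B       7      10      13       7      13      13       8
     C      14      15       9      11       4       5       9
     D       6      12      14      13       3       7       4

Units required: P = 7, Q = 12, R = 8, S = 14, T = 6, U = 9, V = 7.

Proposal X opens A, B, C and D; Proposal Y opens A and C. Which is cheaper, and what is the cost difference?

Proposal Y is cheaper by 91.

Proposal X: {A, B, C, D}: P→D 6·7=42, Q→A 5·12=60, R→A 9·8=72, S→A 4·14=56, T→D 3·6=18, U→C 5·9=45, V→D 4·7=28. Service 321; fixed 344; total 665.
Proposal Y: {A, C}: P→A 7·7=49, Q→A 5·12=60, R→A 9·8=72, S→A 4·14=56, T→C 4·6=24, U→C 5·9=45, V→C 9·7=63. Service 369; fixed 205; total 574.
Difference: |665 − 574| = 91.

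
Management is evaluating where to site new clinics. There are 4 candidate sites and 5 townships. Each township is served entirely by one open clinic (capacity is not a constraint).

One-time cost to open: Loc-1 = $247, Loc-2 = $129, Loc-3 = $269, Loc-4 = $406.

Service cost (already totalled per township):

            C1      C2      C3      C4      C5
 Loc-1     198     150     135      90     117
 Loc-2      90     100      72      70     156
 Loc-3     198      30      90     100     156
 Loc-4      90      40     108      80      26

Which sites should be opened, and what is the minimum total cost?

Open Loc-2 only; minimum total cost 617.

For any fixed open set, each township goes to its cheapest open site; total = fixed + service.
{Loc-2}: C1→Loc-2 90, C2→Loc-2 100, C3→Loc-2 72, C4→Loc-2 70, C5→Loc-2 156. Service 488; fixed 129; total 617.
{Loc-4}: C1→Loc-4 90, C2→Loc-4 40, C3→Loc-4 108, C4→Loc-4 80, C5→Loc-4 26. Service 344; fixed 406; total 750.
{Loc-2, Loc-3}: service 418 + fixed 398 = 816
{Loc-1, Loc-2, Loc-3, Loc-4}: C1→Loc-2 90, C2→Loc-3 30, C3→Loc-2 72, C4→Loc-2 70, C5→Loc-4 26. Service 288; fixed 1051; total 1339.
(All 15 nonempty subsets were checked; Loc-2 only is lowest.)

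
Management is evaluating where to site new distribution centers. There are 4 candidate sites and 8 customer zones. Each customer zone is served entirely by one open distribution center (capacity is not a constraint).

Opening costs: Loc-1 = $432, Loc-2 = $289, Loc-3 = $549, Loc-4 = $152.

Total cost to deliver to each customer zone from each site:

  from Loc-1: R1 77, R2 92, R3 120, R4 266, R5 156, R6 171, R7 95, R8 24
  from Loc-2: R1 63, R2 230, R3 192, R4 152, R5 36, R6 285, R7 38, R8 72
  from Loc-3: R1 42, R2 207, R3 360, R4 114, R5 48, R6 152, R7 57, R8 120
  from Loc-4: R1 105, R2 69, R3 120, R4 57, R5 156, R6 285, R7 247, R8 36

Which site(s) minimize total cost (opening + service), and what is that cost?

For any fixed open set, each customer zone goes to its cheapest open site; total = fixed + service.
{Loc-2, Loc-4}: R1→Loc-2 63, R2→Loc-4 69, R3→Loc-4 120, R4→Loc-4 57, R5→Loc-2 36, R6→Loc-2 285, R7→Loc-2 38, R8→Loc-4 36. Service 704; fixed 441; total 1145.
{Loc-4}: R1→Loc-4 105, R2→Loc-4 69, R3→Loc-4 120, R4→Loc-4 57, R5→Loc-4 156, R6→Loc-4 285, R7→Loc-4 247, R8→Loc-4 36. Service 1075; fixed 152; total 1227.
{Loc-3, Loc-4}: R1→Loc-3 42, R2→Loc-4 69, R3→Loc-4 120, R4→Loc-4 57, R5→Loc-3 48, R6→Loc-3 152, R7→Loc-3 57, R8→Loc-4 36. Service 581; fixed 701; total 1282.
{Loc-1, Loc-2, Loc-3, Loc-4}: service 538 + fixed 1422 = 1960
No other subset beats 1145.

Open Loc-2 and Loc-4; minimum total cost 1145.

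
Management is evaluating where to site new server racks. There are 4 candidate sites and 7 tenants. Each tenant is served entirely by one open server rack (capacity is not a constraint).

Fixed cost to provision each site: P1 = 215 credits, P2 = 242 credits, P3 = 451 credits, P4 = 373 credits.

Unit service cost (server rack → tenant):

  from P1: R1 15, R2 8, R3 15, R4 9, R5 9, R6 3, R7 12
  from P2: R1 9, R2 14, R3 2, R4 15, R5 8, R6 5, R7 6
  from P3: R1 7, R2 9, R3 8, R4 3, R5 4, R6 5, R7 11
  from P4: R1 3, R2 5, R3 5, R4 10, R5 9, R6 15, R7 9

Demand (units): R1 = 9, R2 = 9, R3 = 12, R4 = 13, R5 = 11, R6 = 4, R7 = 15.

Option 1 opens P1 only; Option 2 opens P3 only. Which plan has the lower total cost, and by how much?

Option 1: {P1}: R1→P1 15·9=135, R2→P1 8·9=72, R3→P1 15·12=180, R4→P1 9·13=117, R5→P1 9·11=99, R6→P1 3·4=12, R7→P1 12·15=180. Service 795; fixed 215; total 1010.
Option 2: {P3}: R1→P3 7·9=63, R2→P3 9·9=81, R3→P3 8·12=96, R4→P3 3·13=39, R5→P3 4·11=44, R6→P3 5·4=20, R7→P3 11·15=165. Service 508; fixed 451; total 959.
Difference: |1010 − 959| = 51.

Option 2 is cheaper by 51.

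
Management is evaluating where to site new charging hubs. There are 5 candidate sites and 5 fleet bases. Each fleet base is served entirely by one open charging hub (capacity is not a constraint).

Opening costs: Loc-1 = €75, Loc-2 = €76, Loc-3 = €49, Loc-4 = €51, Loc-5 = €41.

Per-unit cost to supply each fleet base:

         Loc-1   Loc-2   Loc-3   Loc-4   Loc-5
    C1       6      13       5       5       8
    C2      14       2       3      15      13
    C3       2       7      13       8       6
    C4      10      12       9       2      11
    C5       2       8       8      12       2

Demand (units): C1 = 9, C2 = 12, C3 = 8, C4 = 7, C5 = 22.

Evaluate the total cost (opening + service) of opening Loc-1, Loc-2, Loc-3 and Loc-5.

Total cost: 433

Each fleet base is assigned to its cheapest site among the open ones.
{Loc-1, Loc-2, Loc-3, Loc-5}: C1→Loc-3 5·9=45, C2→Loc-2 2·12=24, C3→Loc-1 2·8=16, C4→Loc-3 9·7=63, C5→Loc-1 2·22=44. Service 192; fixed 241; total 433.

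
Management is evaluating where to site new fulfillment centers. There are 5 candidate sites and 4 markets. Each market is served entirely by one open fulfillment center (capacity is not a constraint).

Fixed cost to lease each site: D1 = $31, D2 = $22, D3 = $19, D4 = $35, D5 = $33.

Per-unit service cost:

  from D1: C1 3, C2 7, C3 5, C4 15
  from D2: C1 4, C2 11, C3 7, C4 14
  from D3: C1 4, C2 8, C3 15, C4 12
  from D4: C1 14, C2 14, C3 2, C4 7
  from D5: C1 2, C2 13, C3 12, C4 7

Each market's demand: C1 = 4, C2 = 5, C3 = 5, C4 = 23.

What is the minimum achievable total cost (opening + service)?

For any fixed open set, each market goes to its cheapest open site; total = fixed + service.
{D3, D4}: C1→D3 4·4=16, C2→D3 8·5=40, C3→D4 2·5=10, C4→D4 7·23=161. Service 227; fixed 54; total 281.
{D1, D4}: service 218 + fixed 66 = 284
{D1, D5}: service 229 + fixed 64 = 293
{D1, D2, D3, D4, D5}: C1→D5 2·4=8, C2→D1 7·5=35, C3→D4 2·5=10, C4→D4 7·23=161. Service 214; fixed 140; total 354.
No other subset beats 281.

Minimum total cost: 281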